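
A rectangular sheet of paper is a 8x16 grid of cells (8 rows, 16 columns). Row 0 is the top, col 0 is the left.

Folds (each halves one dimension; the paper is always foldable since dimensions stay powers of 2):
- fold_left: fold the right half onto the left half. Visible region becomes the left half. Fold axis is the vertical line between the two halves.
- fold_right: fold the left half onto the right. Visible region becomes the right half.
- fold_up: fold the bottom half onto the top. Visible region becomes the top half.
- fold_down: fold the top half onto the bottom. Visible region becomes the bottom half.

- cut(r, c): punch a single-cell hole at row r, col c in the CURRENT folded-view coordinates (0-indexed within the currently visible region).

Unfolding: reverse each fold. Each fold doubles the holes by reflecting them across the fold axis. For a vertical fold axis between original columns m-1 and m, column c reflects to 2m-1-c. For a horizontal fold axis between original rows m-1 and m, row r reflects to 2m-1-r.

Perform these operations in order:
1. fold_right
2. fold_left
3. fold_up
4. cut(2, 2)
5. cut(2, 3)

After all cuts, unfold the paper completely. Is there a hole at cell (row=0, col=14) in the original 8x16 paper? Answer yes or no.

Op 1 fold_right: fold axis v@8; visible region now rows[0,8) x cols[8,16) = 8x8
Op 2 fold_left: fold axis v@12; visible region now rows[0,8) x cols[8,12) = 8x4
Op 3 fold_up: fold axis h@4; visible region now rows[0,4) x cols[8,12) = 4x4
Op 4 cut(2, 2): punch at orig (2,10); cuts so far [(2, 10)]; region rows[0,4) x cols[8,12) = 4x4
Op 5 cut(2, 3): punch at orig (2,11); cuts so far [(2, 10), (2, 11)]; region rows[0,4) x cols[8,12) = 4x4
Unfold 1 (reflect across h@4): 4 holes -> [(2, 10), (2, 11), (5, 10), (5, 11)]
Unfold 2 (reflect across v@12): 8 holes -> [(2, 10), (2, 11), (2, 12), (2, 13), (5, 10), (5, 11), (5, 12), (5, 13)]
Unfold 3 (reflect across v@8): 16 holes -> [(2, 2), (2, 3), (2, 4), (2, 5), (2, 10), (2, 11), (2, 12), (2, 13), (5, 2), (5, 3), (5, 4), (5, 5), (5, 10), (5, 11), (5, 12), (5, 13)]
Holes: [(2, 2), (2, 3), (2, 4), (2, 5), (2, 10), (2, 11), (2, 12), (2, 13), (5, 2), (5, 3), (5, 4), (5, 5), (5, 10), (5, 11), (5, 12), (5, 13)]

Answer: no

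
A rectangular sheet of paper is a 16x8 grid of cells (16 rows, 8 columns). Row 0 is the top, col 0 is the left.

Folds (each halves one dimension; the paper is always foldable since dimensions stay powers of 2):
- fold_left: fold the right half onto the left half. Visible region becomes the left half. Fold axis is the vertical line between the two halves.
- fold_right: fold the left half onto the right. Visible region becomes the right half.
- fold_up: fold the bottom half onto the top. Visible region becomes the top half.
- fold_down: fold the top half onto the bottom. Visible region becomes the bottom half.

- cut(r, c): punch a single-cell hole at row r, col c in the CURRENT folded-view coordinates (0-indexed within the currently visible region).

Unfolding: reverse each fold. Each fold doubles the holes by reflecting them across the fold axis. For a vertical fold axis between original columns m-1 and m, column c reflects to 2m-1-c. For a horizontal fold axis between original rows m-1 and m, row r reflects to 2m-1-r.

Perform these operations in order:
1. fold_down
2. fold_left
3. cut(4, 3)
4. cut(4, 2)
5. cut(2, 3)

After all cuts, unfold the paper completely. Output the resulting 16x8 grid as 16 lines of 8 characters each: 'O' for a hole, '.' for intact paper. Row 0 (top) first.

Answer: ........
........
........
..OOOO..
........
...OO...
........
........
........
........
...OO...
........
..OOOO..
........
........
........

Derivation:
Op 1 fold_down: fold axis h@8; visible region now rows[8,16) x cols[0,8) = 8x8
Op 2 fold_left: fold axis v@4; visible region now rows[8,16) x cols[0,4) = 8x4
Op 3 cut(4, 3): punch at orig (12,3); cuts so far [(12, 3)]; region rows[8,16) x cols[0,4) = 8x4
Op 4 cut(4, 2): punch at orig (12,2); cuts so far [(12, 2), (12, 3)]; region rows[8,16) x cols[0,4) = 8x4
Op 5 cut(2, 3): punch at orig (10,3); cuts so far [(10, 3), (12, 2), (12, 3)]; region rows[8,16) x cols[0,4) = 8x4
Unfold 1 (reflect across v@4): 6 holes -> [(10, 3), (10, 4), (12, 2), (12, 3), (12, 4), (12, 5)]
Unfold 2 (reflect across h@8): 12 holes -> [(3, 2), (3, 3), (3, 4), (3, 5), (5, 3), (5, 4), (10, 3), (10, 4), (12, 2), (12, 3), (12, 4), (12, 5)]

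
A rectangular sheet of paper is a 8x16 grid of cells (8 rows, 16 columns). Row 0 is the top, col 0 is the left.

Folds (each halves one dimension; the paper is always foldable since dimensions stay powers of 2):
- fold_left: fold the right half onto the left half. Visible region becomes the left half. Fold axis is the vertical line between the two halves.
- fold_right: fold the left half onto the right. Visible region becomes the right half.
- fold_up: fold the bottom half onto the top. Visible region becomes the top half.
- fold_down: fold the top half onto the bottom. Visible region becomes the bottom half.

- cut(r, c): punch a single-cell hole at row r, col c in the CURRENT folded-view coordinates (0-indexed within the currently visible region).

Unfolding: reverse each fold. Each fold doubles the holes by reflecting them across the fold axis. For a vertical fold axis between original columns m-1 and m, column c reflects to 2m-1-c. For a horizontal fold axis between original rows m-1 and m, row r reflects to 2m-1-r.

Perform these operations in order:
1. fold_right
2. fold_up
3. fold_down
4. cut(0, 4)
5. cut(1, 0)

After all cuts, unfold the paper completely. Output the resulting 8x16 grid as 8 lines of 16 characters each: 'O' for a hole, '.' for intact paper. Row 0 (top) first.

Answer: .......OO.......
...O........O...
...O........O...
.......OO.......
.......OO.......
...O........O...
...O........O...
.......OO.......

Derivation:
Op 1 fold_right: fold axis v@8; visible region now rows[0,8) x cols[8,16) = 8x8
Op 2 fold_up: fold axis h@4; visible region now rows[0,4) x cols[8,16) = 4x8
Op 3 fold_down: fold axis h@2; visible region now rows[2,4) x cols[8,16) = 2x8
Op 4 cut(0, 4): punch at orig (2,12); cuts so far [(2, 12)]; region rows[2,4) x cols[8,16) = 2x8
Op 5 cut(1, 0): punch at orig (3,8); cuts so far [(2, 12), (3, 8)]; region rows[2,4) x cols[8,16) = 2x8
Unfold 1 (reflect across h@2): 4 holes -> [(0, 8), (1, 12), (2, 12), (3, 8)]
Unfold 2 (reflect across h@4): 8 holes -> [(0, 8), (1, 12), (2, 12), (3, 8), (4, 8), (5, 12), (6, 12), (7, 8)]
Unfold 3 (reflect across v@8): 16 holes -> [(0, 7), (0, 8), (1, 3), (1, 12), (2, 3), (2, 12), (3, 7), (3, 8), (4, 7), (4, 8), (5, 3), (5, 12), (6, 3), (6, 12), (7, 7), (7, 8)]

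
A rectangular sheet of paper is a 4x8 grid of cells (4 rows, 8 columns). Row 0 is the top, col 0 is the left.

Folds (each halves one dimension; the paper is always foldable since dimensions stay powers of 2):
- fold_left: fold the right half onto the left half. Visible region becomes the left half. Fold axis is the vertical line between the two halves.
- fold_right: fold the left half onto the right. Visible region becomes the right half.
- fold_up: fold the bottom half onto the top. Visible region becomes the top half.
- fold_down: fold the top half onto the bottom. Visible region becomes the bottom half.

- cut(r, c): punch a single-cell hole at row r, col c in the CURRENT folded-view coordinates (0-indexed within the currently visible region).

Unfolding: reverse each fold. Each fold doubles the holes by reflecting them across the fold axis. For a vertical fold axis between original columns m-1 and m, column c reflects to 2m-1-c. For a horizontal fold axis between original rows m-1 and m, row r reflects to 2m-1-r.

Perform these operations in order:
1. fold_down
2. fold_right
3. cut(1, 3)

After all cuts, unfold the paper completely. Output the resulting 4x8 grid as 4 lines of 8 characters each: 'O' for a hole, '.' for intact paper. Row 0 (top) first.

Answer: O......O
........
........
O......O

Derivation:
Op 1 fold_down: fold axis h@2; visible region now rows[2,4) x cols[0,8) = 2x8
Op 2 fold_right: fold axis v@4; visible region now rows[2,4) x cols[4,8) = 2x4
Op 3 cut(1, 3): punch at orig (3,7); cuts so far [(3, 7)]; region rows[2,4) x cols[4,8) = 2x4
Unfold 1 (reflect across v@4): 2 holes -> [(3, 0), (3, 7)]
Unfold 2 (reflect across h@2): 4 holes -> [(0, 0), (0, 7), (3, 0), (3, 7)]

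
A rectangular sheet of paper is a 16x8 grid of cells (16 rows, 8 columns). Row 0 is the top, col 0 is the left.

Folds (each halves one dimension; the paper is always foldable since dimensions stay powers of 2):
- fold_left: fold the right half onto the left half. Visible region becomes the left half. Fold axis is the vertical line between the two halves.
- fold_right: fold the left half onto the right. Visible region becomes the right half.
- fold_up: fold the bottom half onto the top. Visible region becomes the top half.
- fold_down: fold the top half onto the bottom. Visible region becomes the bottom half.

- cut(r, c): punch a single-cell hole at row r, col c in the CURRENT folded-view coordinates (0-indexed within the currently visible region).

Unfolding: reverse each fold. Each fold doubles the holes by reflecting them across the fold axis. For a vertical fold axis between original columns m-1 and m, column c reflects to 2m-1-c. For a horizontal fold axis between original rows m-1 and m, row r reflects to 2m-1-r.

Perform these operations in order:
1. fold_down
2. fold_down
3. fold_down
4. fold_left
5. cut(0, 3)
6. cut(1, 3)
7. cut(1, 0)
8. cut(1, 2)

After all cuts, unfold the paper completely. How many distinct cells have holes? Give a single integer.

Op 1 fold_down: fold axis h@8; visible region now rows[8,16) x cols[0,8) = 8x8
Op 2 fold_down: fold axis h@12; visible region now rows[12,16) x cols[0,8) = 4x8
Op 3 fold_down: fold axis h@14; visible region now rows[14,16) x cols[0,8) = 2x8
Op 4 fold_left: fold axis v@4; visible region now rows[14,16) x cols[0,4) = 2x4
Op 5 cut(0, 3): punch at orig (14,3); cuts so far [(14, 3)]; region rows[14,16) x cols[0,4) = 2x4
Op 6 cut(1, 3): punch at orig (15,3); cuts so far [(14, 3), (15, 3)]; region rows[14,16) x cols[0,4) = 2x4
Op 7 cut(1, 0): punch at orig (15,0); cuts so far [(14, 3), (15, 0), (15, 3)]; region rows[14,16) x cols[0,4) = 2x4
Op 8 cut(1, 2): punch at orig (15,2); cuts so far [(14, 3), (15, 0), (15, 2), (15, 3)]; region rows[14,16) x cols[0,4) = 2x4
Unfold 1 (reflect across v@4): 8 holes -> [(14, 3), (14, 4), (15, 0), (15, 2), (15, 3), (15, 4), (15, 5), (15, 7)]
Unfold 2 (reflect across h@14): 16 holes -> [(12, 0), (12, 2), (12, 3), (12, 4), (12, 5), (12, 7), (13, 3), (13, 4), (14, 3), (14, 4), (15, 0), (15, 2), (15, 3), (15, 4), (15, 5), (15, 7)]
Unfold 3 (reflect across h@12): 32 holes -> [(8, 0), (8, 2), (8, 3), (8, 4), (8, 5), (8, 7), (9, 3), (9, 4), (10, 3), (10, 4), (11, 0), (11, 2), (11, 3), (11, 4), (11, 5), (11, 7), (12, 0), (12, 2), (12, 3), (12, 4), (12, 5), (12, 7), (13, 3), (13, 4), (14, 3), (14, 4), (15, 0), (15, 2), (15, 3), (15, 4), (15, 5), (15, 7)]
Unfold 4 (reflect across h@8): 64 holes -> [(0, 0), (0, 2), (0, 3), (0, 4), (0, 5), (0, 7), (1, 3), (1, 4), (2, 3), (2, 4), (3, 0), (3, 2), (3, 3), (3, 4), (3, 5), (3, 7), (4, 0), (4, 2), (4, 3), (4, 4), (4, 5), (4, 7), (5, 3), (5, 4), (6, 3), (6, 4), (7, 0), (7, 2), (7, 3), (7, 4), (7, 5), (7, 7), (8, 0), (8, 2), (8, 3), (8, 4), (8, 5), (8, 7), (9, 3), (9, 4), (10, 3), (10, 4), (11, 0), (11, 2), (11, 3), (11, 4), (11, 5), (11, 7), (12, 0), (12, 2), (12, 3), (12, 4), (12, 5), (12, 7), (13, 3), (13, 4), (14, 3), (14, 4), (15, 0), (15, 2), (15, 3), (15, 4), (15, 5), (15, 7)]

Answer: 64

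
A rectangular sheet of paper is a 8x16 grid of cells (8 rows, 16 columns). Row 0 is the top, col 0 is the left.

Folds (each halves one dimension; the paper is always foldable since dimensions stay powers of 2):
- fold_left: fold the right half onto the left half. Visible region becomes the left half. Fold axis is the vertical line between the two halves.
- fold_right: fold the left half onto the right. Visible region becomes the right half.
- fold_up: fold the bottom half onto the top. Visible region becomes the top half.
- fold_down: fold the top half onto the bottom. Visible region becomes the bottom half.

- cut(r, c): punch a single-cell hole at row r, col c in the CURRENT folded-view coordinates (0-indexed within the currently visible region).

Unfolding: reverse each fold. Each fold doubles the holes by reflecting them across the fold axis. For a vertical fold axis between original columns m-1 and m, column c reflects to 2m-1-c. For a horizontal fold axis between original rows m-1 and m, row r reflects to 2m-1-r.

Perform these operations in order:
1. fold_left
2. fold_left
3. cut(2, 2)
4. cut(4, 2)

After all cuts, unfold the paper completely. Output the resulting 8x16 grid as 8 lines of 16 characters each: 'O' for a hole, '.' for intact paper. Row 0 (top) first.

Answer: ................
................
..O..O....O..O..
................
..O..O....O..O..
................
................
................

Derivation:
Op 1 fold_left: fold axis v@8; visible region now rows[0,8) x cols[0,8) = 8x8
Op 2 fold_left: fold axis v@4; visible region now rows[0,8) x cols[0,4) = 8x4
Op 3 cut(2, 2): punch at orig (2,2); cuts so far [(2, 2)]; region rows[0,8) x cols[0,4) = 8x4
Op 4 cut(4, 2): punch at orig (4,2); cuts so far [(2, 2), (4, 2)]; region rows[0,8) x cols[0,4) = 8x4
Unfold 1 (reflect across v@4): 4 holes -> [(2, 2), (2, 5), (4, 2), (4, 5)]
Unfold 2 (reflect across v@8): 8 holes -> [(2, 2), (2, 5), (2, 10), (2, 13), (4, 2), (4, 5), (4, 10), (4, 13)]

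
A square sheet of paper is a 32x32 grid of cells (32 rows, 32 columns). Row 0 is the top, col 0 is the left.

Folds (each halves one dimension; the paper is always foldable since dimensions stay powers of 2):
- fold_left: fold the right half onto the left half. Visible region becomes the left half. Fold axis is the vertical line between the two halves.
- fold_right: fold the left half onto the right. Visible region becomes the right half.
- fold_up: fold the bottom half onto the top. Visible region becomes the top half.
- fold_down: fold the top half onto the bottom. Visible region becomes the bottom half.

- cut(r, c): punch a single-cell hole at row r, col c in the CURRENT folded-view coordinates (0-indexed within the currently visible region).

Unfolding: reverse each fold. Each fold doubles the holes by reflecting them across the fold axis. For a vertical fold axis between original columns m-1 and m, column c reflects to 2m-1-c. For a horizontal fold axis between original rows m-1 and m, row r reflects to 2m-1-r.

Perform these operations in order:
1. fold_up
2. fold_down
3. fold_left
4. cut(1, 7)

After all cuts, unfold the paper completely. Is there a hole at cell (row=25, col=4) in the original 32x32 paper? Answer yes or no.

Answer: no

Derivation:
Op 1 fold_up: fold axis h@16; visible region now rows[0,16) x cols[0,32) = 16x32
Op 2 fold_down: fold axis h@8; visible region now rows[8,16) x cols[0,32) = 8x32
Op 3 fold_left: fold axis v@16; visible region now rows[8,16) x cols[0,16) = 8x16
Op 4 cut(1, 7): punch at orig (9,7); cuts so far [(9, 7)]; region rows[8,16) x cols[0,16) = 8x16
Unfold 1 (reflect across v@16): 2 holes -> [(9, 7), (9, 24)]
Unfold 2 (reflect across h@8): 4 holes -> [(6, 7), (6, 24), (9, 7), (9, 24)]
Unfold 3 (reflect across h@16): 8 holes -> [(6, 7), (6, 24), (9, 7), (9, 24), (22, 7), (22, 24), (25, 7), (25, 24)]
Holes: [(6, 7), (6, 24), (9, 7), (9, 24), (22, 7), (22, 24), (25, 7), (25, 24)]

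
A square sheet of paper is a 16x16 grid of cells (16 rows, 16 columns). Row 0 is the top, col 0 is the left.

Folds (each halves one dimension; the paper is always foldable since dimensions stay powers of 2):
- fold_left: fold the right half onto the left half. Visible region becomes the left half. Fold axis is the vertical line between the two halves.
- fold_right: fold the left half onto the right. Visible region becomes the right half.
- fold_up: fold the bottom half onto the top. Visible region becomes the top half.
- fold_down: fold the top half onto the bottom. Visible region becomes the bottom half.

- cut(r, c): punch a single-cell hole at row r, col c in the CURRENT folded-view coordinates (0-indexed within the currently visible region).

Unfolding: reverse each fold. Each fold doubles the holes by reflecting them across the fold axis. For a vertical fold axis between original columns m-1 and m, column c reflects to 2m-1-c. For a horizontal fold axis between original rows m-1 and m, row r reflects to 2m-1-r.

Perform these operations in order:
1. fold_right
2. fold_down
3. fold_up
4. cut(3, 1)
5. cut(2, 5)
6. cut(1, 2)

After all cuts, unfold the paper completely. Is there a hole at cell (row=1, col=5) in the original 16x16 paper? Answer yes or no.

Op 1 fold_right: fold axis v@8; visible region now rows[0,16) x cols[8,16) = 16x8
Op 2 fold_down: fold axis h@8; visible region now rows[8,16) x cols[8,16) = 8x8
Op 3 fold_up: fold axis h@12; visible region now rows[8,12) x cols[8,16) = 4x8
Op 4 cut(3, 1): punch at orig (11,9); cuts so far [(11, 9)]; region rows[8,12) x cols[8,16) = 4x8
Op 5 cut(2, 5): punch at orig (10,13); cuts so far [(10, 13), (11, 9)]; region rows[8,12) x cols[8,16) = 4x8
Op 6 cut(1, 2): punch at orig (9,10); cuts so far [(9, 10), (10, 13), (11, 9)]; region rows[8,12) x cols[8,16) = 4x8
Unfold 1 (reflect across h@12): 6 holes -> [(9, 10), (10, 13), (11, 9), (12, 9), (13, 13), (14, 10)]
Unfold 2 (reflect across h@8): 12 holes -> [(1, 10), (2, 13), (3, 9), (4, 9), (5, 13), (6, 10), (9, 10), (10, 13), (11, 9), (12, 9), (13, 13), (14, 10)]
Unfold 3 (reflect across v@8): 24 holes -> [(1, 5), (1, 10), (2, 2), (2, 13), (3, 6), (3, 9), (4, 6), (4, 9), (5, 2), (5, 13), (6, 5), (6, 10), (9, 5), (9, 10), (10, 2), (10, 13), (11, 6), (11, 9), (12, 6), (12, 9), (13, 2), (13, 13), (14, 5), (14, 10)]
Holes: [(1, 5), (1, 10), (2, 2), (2, 13), (3, 6), (3, 9), (4, 6), (4, 9), (5, 2), (5, 13), (6, 5), (6, 10), (9, 5), (9, 10), (10, 2), (10, 13), (11, 6), (11, 9), (12, 6), (12, 9), (13, 2), (13, 13), (14, 5), (14, 10)]

Answer: yes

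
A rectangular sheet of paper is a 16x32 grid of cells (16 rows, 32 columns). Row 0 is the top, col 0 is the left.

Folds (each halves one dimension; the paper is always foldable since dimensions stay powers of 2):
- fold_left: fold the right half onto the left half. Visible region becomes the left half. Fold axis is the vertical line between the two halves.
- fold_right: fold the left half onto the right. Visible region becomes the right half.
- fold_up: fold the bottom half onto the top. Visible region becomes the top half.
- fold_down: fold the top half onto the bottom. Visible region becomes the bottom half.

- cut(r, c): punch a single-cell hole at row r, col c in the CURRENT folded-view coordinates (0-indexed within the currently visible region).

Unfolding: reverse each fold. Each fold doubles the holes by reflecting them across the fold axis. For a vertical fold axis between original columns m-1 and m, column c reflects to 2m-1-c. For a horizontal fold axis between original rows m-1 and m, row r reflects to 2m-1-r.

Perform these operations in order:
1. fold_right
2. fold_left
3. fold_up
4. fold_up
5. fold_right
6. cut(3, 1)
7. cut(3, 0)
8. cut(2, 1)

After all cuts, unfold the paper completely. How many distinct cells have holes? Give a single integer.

Answer: 96

Derivation:
Op 1 fold_right: fold axis v@16; visible region now rows[0,16) x cols[16,32) = 16x16
Op 2 fold_left: fold axis v@24; visible region now rows[0,16) x cols[16,24) = 16x8
Op 3 fold_up: fold axis h@8; visible region now rows[0,8) x cols[16,24) = 8x8
Op 4 fold_up: fold axis h@4; visible region now rows[0,4) x cols[16,24) = 4x8
Op 5 fold_right: fold axis v@20; visible region now rows[0,4) x cols[20,24) = 4x4
Op 6 cut(3, 1): punch at orig (3,21); cuts so far [(3, 21)]; region rows[0,4) x cols[20,24) = 4x4
Op 7 cut(3, 0): punch at orig (3,20); cuts so far [(3, 20), (3, 21)]; region rows[0,4) x cols[20,24) = 4x4
Op 8 cut(2, 1): punch at orig (2,21); cuts so far [(2, 21), (3, 20), (3, 21)]; region rows[0,4) x cols[20,24) = 4x4
Unfold 1 (reflect across v@20): 6 holes -> [(2, 18), (2, 21), (3, 18), (3, 19), (3, 20), (3, 21)]
Unfold 2 (reflect across h@4): 12 holes -> [(2, 18), (2, 21), (3, 18), (3, 19), (3, 20), (3, 21), (4, 18), (4, 19), (4, 20), (4, 21), (5, 18), (5, 21)]
Unfold 3 (reflect across h@8): 24 holes -> [(2, 18), (2, 21), (3, 18), (3, 19), (3, 20), (3, 21), (4, 18), (4, 19), (4, 20), (4, 21), (5, 18), (5, 21), (10, 18), (10, 21), (11, 18), (11, 19), (11, 20), (11, 21), (12, 18), (12, 19), (12, 20), (12, 21), (13, 18), (13, 21)]
Unfold 4 (reflect across v@24): 48 holes -> [(2, 18), (2, 21), (2, 26), (2, 29), (3, 18), (3, 19), (3, 20), (3, 21), (3, 26), (3, 27), (3, 28), (3, 29), (4, 18), (4, 19), (4, 20), (4, 21), (4, 26), (4, 27), (4, 28), (4, 29), (5, 18), (5, 21), (5, 26), (5, 29), (10, 18), (10, 21), (10, 26), (10, 29), (11, 18), (11, 19), (11, 20), (11, 21), (11, 26), (11, 27), (11, 28), (11, 29), (12, 18), (12, 19), (12, 20), (12, 21), (12, 26), (12, 27), (12, 28), (12, 29), (13, 18), (13, 21), (13, 26), (13, 29)]
Unfold 5 (reflect across v@16): 96 holes -> [(2, 2), (2, 5), (2, 10), (2, 13), (2, 18), (2, 21), (2, 26), (2, 29), (3, 2), (3, 3), (3, 4), (3, 5), (3, 10), (3, 11), (3, 12), (3, 13), (3, 18), (3, 19), (3, 20), (3, 21), (3, 26), (3, 27), (3, 28), (3, 29), (4, 2), (4, 3), (4, 4), (4, 5), (4, 10), (4, 11), (4, 12), (4, 13), (4, 18), (4, 19), (4, 20), (4, 21), (4, 26), (4, 27), (4, 28), (4, 29), (5, 2), (5, 5), (5, 10), (5, 13), (5, 18), (5, 21), (5, 26), (5, 29), (10, 2), (10, 5), (10, 10), (10, 13), (10, 18), (10, 21), (10, 26), (10, 29), (11, 2), (11, 3), (11, 4), (11, 5), (11, 10), (11, 11), (11, 12), (11, 13), (11, 18), (11, 19), (11, 20), (11, 21), (11, 26), (11, 27), (11, 28), (11, 29), (12, 2), (12, 3), (12, 4), (12, 5), (12, 10), (12, 11), (12, 12), (12, 13), (12, 18), (12, 19), (12, 20), (12, 21), (12, 26), (12, 27), (12, 28), (12, 29), (13, 2), (13, 5), (13, 10), (13, 13), (13, 18), (13, 21), (13, 26), (13, 29)]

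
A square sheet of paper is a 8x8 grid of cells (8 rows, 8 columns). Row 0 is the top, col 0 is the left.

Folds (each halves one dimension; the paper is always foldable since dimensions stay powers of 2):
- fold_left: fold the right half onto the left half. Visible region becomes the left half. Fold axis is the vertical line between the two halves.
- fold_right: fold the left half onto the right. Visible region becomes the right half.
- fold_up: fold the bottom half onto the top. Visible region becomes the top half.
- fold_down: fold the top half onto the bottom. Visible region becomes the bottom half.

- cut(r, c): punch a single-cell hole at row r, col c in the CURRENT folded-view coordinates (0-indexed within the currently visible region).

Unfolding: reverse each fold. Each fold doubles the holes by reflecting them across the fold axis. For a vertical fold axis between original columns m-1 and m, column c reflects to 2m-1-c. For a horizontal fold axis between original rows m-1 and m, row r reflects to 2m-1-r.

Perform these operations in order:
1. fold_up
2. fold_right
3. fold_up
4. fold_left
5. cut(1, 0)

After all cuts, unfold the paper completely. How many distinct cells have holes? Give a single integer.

Op 1 fold_up: fold axis h@4; visible region now rows[0,4) x cols[0,8) = 4x8
Op 2 fold_right: fold axis v@4; visible region now rows[0,4) x cols[4,8) = 4x4
Op 3 fold_up: fold axis h@2; visible region now rows[0,2) x cols[4,8) = 2x4
Op 4 fold_left: fold axis v@6; visible region now rows[0,2) x cols[4,6) = 2x2
Op 5 cut(1, 0): punch at orig (1,4); cuts so far [(1, 4)]; region rows[0,2) x cols[4,6) = 2x2
Unfold 1 (reflect across v@6): 2 holes -> [(1, 4), (1, 7)]
Unfold 2 (reflect across h@2): 4 holes -> [(1, 4), (1, 7), (2, 4), (2, 7)]
Unfold 3 (reflect across v@4): 8 holes -> [(1, 0), (1, 3), (1, 4), (1, 7), (2, 0), (2, 3), (2, 4), (2, 7)]
Unfold 4 (reflect across h@4): 16 holes -> [(1, 0), (1, 3), (1, 4), (1, 7), (2, 0), (2, 3), (2, 4), (2, 7), (5, 0), (5, 3), (5, 4), (5, 7), (6, 0), (6, 3), (6, 4), (6, 7)]

Answer: 16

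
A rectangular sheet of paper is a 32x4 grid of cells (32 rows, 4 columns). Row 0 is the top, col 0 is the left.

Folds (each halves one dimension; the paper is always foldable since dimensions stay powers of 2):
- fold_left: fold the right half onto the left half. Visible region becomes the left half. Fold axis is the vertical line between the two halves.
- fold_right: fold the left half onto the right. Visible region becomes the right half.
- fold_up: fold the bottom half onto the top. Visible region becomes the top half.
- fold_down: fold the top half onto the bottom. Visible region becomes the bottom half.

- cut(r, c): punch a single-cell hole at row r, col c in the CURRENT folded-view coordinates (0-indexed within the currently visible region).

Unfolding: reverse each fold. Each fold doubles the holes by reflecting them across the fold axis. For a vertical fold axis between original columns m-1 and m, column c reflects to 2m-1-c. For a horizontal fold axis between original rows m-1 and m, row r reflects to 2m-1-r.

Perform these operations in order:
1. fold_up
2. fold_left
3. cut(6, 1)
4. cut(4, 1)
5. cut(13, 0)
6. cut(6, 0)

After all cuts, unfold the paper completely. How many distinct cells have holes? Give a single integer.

Op 1 fold_up: fold axis h@16; visible region now rows[0,16) x cols[0,4) = 16x4
Op 2 fold_left: fold axis v@2; visible region now rows[0,16) x cols[0,2) = 16x2
Op 3 cut(6, 1): punch at orig (6,1); cuts so far [(6, 1)]; region rows[0,16) x cols[0,2) = 16x2
Op 4 cut(4, 1): punch at orig (4,1); cuts so far [(4, 1), (6, 1)]; region rows[0,16) x cols[0,2) = 16x2
Op 5 cut(13, 0): punch at orig (13,0); cuts so far [(4, 1), (6, 1), (13, 0)]; region rows[0,16) x cols[0,2) = 16x2
Op 6 cut(6, 0): punch at orig (6,0); cuts so far [(4, 1), (6, 0), (6, 1), (13, 0)]; region rows[0,16) x cols[0,2) = 16x2
Unfold 1 (reflect across v@2): 8 holes -> [(4, 1), (4, 2), (6, 0), (6, 1), (6, 2), (6, 3), (13, 0), (13, 3)]
Unfold 2 (reflect across h@16): 16 holes -> [(4, 1), (4, 2), (6, 0), (6, 1), (6, 2), (6, 3), (13, 0), (13, 3), (18, 0), (18, 3), (25, 0), (25, 1), (25, 2), (25, 3), (27, 1), (27, 2)]

Answer: 16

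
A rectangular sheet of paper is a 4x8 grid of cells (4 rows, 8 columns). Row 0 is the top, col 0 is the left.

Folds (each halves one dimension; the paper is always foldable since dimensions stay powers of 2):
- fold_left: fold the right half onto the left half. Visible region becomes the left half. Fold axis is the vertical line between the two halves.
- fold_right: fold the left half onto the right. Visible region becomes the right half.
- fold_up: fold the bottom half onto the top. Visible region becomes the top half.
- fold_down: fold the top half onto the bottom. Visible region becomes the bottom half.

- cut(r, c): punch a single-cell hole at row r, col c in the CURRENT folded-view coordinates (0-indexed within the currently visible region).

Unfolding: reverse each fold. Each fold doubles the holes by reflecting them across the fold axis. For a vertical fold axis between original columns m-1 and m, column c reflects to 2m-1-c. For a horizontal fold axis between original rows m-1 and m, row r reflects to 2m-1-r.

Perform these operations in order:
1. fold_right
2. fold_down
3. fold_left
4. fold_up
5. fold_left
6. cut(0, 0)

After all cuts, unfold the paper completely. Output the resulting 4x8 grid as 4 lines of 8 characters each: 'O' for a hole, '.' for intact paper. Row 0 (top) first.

Answer: OOOOOOOO
OOOOOOOO
OOOOOOOO
OOOOOOOO

Derivation:
Op 1 fold_right: fold axis v@4; visible region now rows[0,4) x cols[4,8) = 4x4
Op 2 fold_down: fold axis h@2; visible region now rows[2,4) x cols[4,8) = 2x4
Op 3 fold_left: fold axis v@6; visible region now rows[2,4) x cols[4,6) = 2x2
Op 4 fold_up: fold axis h@3; visible region now rows[2,3) x cols[4,6) = 1x2
Op 5 fold_left: fold axis v@5; visible region now rows[2,3) x cols[4,5) = 1x1
Op 6 cut(0, 0): punch at orig (2,4); cuts so far [(2, 4)]; region rows[2,3) x cols[4,5) = 1x1
Unfold 1 (reflect across v@5): 2 holes -> [(2, 4), (2, 5)]
Unfold 2 (reflect across h@3): 4 holes -> [(2, 4), (2, 5), (3, 4), (3, 5)]
Unfold 3 (reflect across v@6): 8 holes -> [(2, 4), (2, 5), (2, 6), (2, 7), (3, 4), (3, 5), (3, 6), (3, 7)]
Unfold 4 (reflect across h@2): 16 holes -> [(0, 4), (0, 5), (0, 6), (0, 7), (1, 4), (1, 5), (1, 6), (1, 7), (2, 4), (2, 5), (2, 6), (2, 7), (3, 4), (3, 5), (3, 6), (3, 7)]
Unfold 5 (reflect across v@4): 32 holes -> [(0, 0), (0, 1), (0, 2), (0, 3), (0, 4), (0, 5), (0, 6), (0, 7), (1, 0), (1, 1), (1, 2), (1, 3), (1, 4), (1, 5), (1, 6), (1, 7), (2, 0), (2, 1), (2, 2), (2, 3), (2, 4), (2, 5), (2, 6), (2, 7), (3, 0), (3, 1), (3, 2), (3, 3), (3, 4), (3, 5), (3, 6), (3, 7)]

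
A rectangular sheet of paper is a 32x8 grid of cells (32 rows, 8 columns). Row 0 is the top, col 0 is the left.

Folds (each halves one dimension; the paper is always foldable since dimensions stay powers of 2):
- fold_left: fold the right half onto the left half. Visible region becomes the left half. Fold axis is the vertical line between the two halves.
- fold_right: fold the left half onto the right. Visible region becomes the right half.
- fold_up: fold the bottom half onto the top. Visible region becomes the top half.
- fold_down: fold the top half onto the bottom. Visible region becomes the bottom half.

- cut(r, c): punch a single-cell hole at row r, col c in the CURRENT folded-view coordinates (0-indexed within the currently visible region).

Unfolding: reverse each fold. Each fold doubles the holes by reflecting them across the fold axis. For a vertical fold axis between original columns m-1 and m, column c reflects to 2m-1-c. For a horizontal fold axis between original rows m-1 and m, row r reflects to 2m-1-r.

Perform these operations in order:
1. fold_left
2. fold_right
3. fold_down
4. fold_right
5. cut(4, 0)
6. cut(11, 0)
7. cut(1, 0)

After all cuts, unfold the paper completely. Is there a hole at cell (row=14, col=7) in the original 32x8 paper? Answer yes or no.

Op 1 fold_left: fold axis v@4; visible region now rows[0,32) x cols[0,4) = 32x4
Op 2 fold_right: fold axis v@2; visible region now rows[0,32) x cols[2,4) = 32x2
Op 3 fold_down: fold axis h@16; visible region now rows[16,32) x cols[2,4) = 16x2
Op 4 fold_right: fold axis v@3; visible region now rows[16,32) x cols[3,4) = 16x1
Op 5 cut(4, 0): punch at orig (20,3); cuts so far [(20, 3)]; region rows[16,32) x cols[3,4) = 16x1
Op 6 cut(11, 0): punch at orig (27,3); cuts so far [(20, 3), (27, 3)]; region rows[16,32) x cols[3,4) = 16x1
Op 7 cut(1, 0): punch at orig (17,3); cuts so far [(17, 3), (20, 3), (27, 3)]; region rows[16,32) x cols[3,4) = 16x1
Unfold 1 (reflect across v@3): 6 holes -> [(17, 2), (17, 3), (20, 2), (20, 3), (27, 2), (27, 3)]
Unfold 2 (reflect across h@16): 12 holes -> [(4, 2), (4, 3), (11, 2), (11, 3), (14, 2), (14, 3), (17, 2), (17, 3), (20, 2), (20, 3), (27, 2), (27, 3)]
Unfold 3 (reflect across v@2): 24 holes -> [(4, 0), (4, 1), (4, 2), (4, 3), (11, 0), (11, 1), (11, 2), (11, 3), (14, 0), (14, 1), (14, 2), (14, 3), (17, 0), (17, 1), (17, 2), (17, 3), (20, 0), (20, 1), (20, 2), (20, 3), (27, 0), (27, 1), (27, 2), (27, 3)]
Unfold 4 (reflect across v@4): 48 holes -> [(4, 0), (4, 1), (4, 2), (4, 3), (4, 4), (4, 5), (4, 6), (4, 7), (11, 0), (11, 1), (11, 2), (11, 3), (11, 4), (11, 5), (11, 6), (11, 7), (14, 0), (14, 1), (14, 2), (14, 3), (14, 4), (14, 5), (14, 6), (14, 7), (17, 0), (17, 1), (17, 2), (17, 3), (17, 4), (17, 5), (17, 6), (17, 7), (20, 0), (20, 1), (20, 2), (20, 3), (20, 4), (20, 5), (20, 6), (20, 7), (27, 0), (27, 1), (27, 2), (27, 3), (27, 4), (27, 5), (27, 6), (27, 7)]
Holes: [(4, 0), (4, 1), (4, 2), (4, 3), (4, 4), (4, 5), (4, 6), (4, 7), (11, 0), (11, 1), (11, 2), (11, 3), (11, 4), (11, 5), (11, 6), (11, 7), (14, 0), (14, 1), (14, 2), (14, 3), (14, 4), (14, 5), (14, 6), (14, 7), (17, 0), (17, 1), (17, 2), (17, 3), (17, 4), (17, 5), (17, 6), (17, 7), (20, 0), (20, 1), (20, 2), (20, 3), (20, 4), (20, 5), (20, 6), (20, 7), (27, 0), (27, 1), (27, 2), (27, 3), (27, 4), (27, 5), (27, 6), (27, 7)]

Answer: yes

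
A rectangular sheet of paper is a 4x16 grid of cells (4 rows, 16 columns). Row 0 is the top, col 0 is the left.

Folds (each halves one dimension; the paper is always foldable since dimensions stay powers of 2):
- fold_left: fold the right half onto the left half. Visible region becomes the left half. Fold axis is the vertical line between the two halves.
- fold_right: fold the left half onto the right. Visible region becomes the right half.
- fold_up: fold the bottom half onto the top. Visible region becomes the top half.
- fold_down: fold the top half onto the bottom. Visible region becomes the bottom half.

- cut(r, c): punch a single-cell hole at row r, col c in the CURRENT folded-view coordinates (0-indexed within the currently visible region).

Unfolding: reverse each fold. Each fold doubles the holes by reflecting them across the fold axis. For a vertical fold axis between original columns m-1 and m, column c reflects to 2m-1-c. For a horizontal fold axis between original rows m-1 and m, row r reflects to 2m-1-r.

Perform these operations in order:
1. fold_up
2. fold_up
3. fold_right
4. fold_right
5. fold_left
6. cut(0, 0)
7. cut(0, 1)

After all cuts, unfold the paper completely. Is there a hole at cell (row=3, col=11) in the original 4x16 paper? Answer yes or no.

Op 1 fold_up: fold axis h@2; visible region now rows[0,2) x cols[0,16) = 2x16
Op 2 fold_up: fold axis h@1; visible region now rows[0,1) x cols[0,16) = 1x16
Op 3 fold_right: fold axis v@8; visible region now rows[0,1) x cols[8,16) = 1x8
Op 4 fold_right: fold axis v@12; visible region now rows[0,1) x cols[12,16) = 1x4
Op 5 fold_left: fold axis v@14; visible region now rows[0,1) x cols[12,14) = 1x2
Op 6 cut(0, 0): punch at orig (0,12); cuts so far [(0, 12)]; region rows[0,1) x cols[12,14) = 1x2
Op 7 cut(0, 1): punch at orig (0,13); cuts so far [(0, 12), (0, 13)]; region rows[0,1) x cols[12,14) = 1x2
Unfold 1 (reflect across v@14): 4 holes -> [(0, 12), (0, 13), (0, 14), (0, 15)]
Unfold 2 (reflect across v@12): 8 holes -> [(0, 8), (0, 9), (0, 10), (0, 11), (0, 12), (0, 13), (0, 14), (0, 15)]
Unfold 3 (reflect across v@8): 16 holes -> [(0, 0), (0, 1), (0, 2), (0, 3), (0, 4), (0, 5), (0, 6), (0, 7), (0, 8), (0, 9), (0, 10), (0, 11), (0, 12), (0, 13), (0, 14), (0, 15)]
Unfold 4 (reflect across h@1): 32 holes -> [(0, 0), (0, 1), (0, 2), (0, 3), (0, 4), (0, 5), (0, 6), (0, 7), (0, 8), (0, 9), (0, 10), (0, 11), (0, 12), (0, 13), (0, 14), (0, 15), (1, 0), (1, 1), (1, 2), (1, 3), (1, 4), (1, 5), (1, 6), (1, 7), (1, 8), (1, 9), (1, 10), (1, 11), (1, 12), (1, 13), (1, 14), (1, 15)]
Unfold 5 (reflect across h@2): 64 holes -> [(0, 0), (0, 1), (0, 2), (0, 3), (0, 4), (0, 5), (0, 6), (0, 7), (0, 8), (0, 9), (0, 10), (0, 11), (0, 12), (0, 13), (0, 14), (0, 15), (1, 0), (1, 1), (1, 2), (1, 3), (1, 4), (1, 5), (1, 6), (1, 7), (1, 8), (1, 9), (1, 10), (1, 11), (1, 12), (1, 13), (1, 14), (1, 15), (2, 0), (2, 1), (2, 2), (2, 3), (2, 4), (2, 5), (2, 6), (2, 7), (2, 8), (2, 9), (2, 10), (2, 11), (2, 12), (2, 13), (2, 14), (2, 15), (3, 0), (3, 1), (3, 2), (3, 3), (3, 4), (3, 5), (3, 6), (3, 7), (3, 8), (3, 9), (3, 10), (3, 11), (3, 12), (3, 13), (3, 14), (3, 15)]
Holes: [(0, 0), (0, 1), (0, 2), (0, 3), (0, 4), (0, 5), (0, 6), (0, 7), (0, 8), (0, 9), (0, 10), (0, 11), (0, 12), (0, 13), (0, 14), (0, 15), (1, 0), (1, 1), (1, 2), (1, 3), (1, 4), (1, 5), (1, 6), (1, 7), (1, 8), (1, 9), (1, 10), (1, 11), (1, 12), (1, 13), (1, 14), (1, 15), (2, 0), (2, 1), (2, 2), (2, 3), (2, 4), (2, 5), (2, 6), (2, 7), (2, 8), (2, 9), (2, 10), (2, 11), (2, 12), (2, 13), (2, 14), (2, 15), (3, 0), (3, 1), (3, 2), (3, 3), (3, 4), (3, 5), (3, 6), (3, 7), (3, 8), (3, 9), (3, 10), (3, 11), (3, 12), (3, 13), (3, 14), (3, 15)]

Answer: yes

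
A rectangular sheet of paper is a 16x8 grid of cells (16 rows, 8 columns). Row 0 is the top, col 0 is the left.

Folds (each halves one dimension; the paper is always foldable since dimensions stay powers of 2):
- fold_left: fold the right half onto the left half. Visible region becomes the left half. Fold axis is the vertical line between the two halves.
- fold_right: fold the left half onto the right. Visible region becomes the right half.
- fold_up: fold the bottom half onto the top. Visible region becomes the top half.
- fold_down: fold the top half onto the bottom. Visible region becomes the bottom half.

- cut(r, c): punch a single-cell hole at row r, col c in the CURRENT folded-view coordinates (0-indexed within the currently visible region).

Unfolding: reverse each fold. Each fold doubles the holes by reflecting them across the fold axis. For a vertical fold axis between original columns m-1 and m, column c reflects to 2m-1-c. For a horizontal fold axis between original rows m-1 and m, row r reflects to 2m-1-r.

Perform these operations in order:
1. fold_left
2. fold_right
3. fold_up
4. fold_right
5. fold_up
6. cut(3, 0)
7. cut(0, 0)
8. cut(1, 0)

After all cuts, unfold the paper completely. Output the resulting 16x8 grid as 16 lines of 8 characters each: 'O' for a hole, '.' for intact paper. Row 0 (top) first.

Op 1 fold_left: fold axis v@4; visible region now rows[0,16) x cols[0,4) = 16x4
Op 2 fold_right: fold axis v@2; visible region now rows[0,16) x cols[2,4) = 16x2
Op 3 fold_up: fold axis h@8; visible region now rows[0,8) x cols[2,4) = 8x2
Op 4 fold_right: fold axis v@3; visible region now rows[0,8) x cols[3,4) = 8x1
Op 5 fold_up: fold axis h@4; visible region now rows[0,4) x cols[3,4) = 4x1
Op 6 cut(3, 0): punch at orig (3,3); cuts so far [(3, 3)]; region rows[0,4) x cols[3,4) = 4x1
Op 7 cut(0, 0): punch at orig (0,3); cuts so far [(0, 3), (3, 3)]; region rows[0,4) x cols[3,4) = 4x1
Op 8 cut(1, 0): punch at orig (1,3); cuts so far [(0, 3), (1, 3), (3, 3)]; region rows[0,4) x cols[3,4) = 4x1
Unfold 1 (reflect across h@4): 6 holes -> [(0, 3), (1, 3), (3, 3), (4, 3), (6, 3), (7, 3)]
Unfold 2 (reflect across v@3): 12 holes -> [(0, 2), (0, 3), (1, 2), (1, 3), (3, 2), (3, 3), (4, 2), (4, 3), (6, 2), (6, 3), (7, 2), (7, 3)]
Unfold 3 (reflect across h@8): 24 holes -> [(0, 2), (0, 3), (1, 2), (1, 3), (3, 2), (3, 3), (4, 2), (4, 3), (6, 2), (6, 3), (7, 2), (7, 3), (8, 2), (8, 3), (9, 2), (9, 3), (11, 2), (11, 3), (12, 2), (12, 3), (14, 2), (14, 3), (15, 2), (15, 3)]
Unfold 4 (reflect across v@2): 48 holes -> [(0, 0), (0, 1), (0, 2), (0, 3), (1, 0), (1, 1), (1, 2), (1, 3), (3, 0), (3, 1), (3, 2), (3, 3), (4, 0), (4, 1), (4, 2), (4, 3), (6, 0), (6, 1), (6, 2), (6, 3), (7, 0), (7, 1), (7, 2), (7, 3), (8, 0), (8, 1), (8, 2), (8, 3), (9, 0), (9, 1), (9, 2), (9, 3), (11, 0), (11, 1), (11, 2), (11, 3), (12, 0), (12, 1), (12, 2), (12, 3), (14, 0), (14, 1), (14, 2), (14, 3), (15, 0), (15, 1), (15, 2), (15, 3)]
Unfold 5 (reflect across v@4): 96 holes -> [(0, 0), (0, 1), (0, 2), (0, 3), (0, 4), (0, 5), (0, 6), (0, 7), (1, 0), (1, 1), (1, 2), (1, 3), (1, 4), (1, 5), (1, 6), (1, 7), (3, 0), (3, 1), (3, 2), (3, 3), (3, 4), (3, 5), (3, 6), (3, 7), (4, 0), (4, 1), (4, 2), (4, 3), (4, 4), (4, 5), (4, 6), (4, 7), (6, 0), (6, 1), (6, 2), (6, 3), (6, 4), (6, 5), (6, 6), (6, 7), (7, 0), (7, 1), (7, 2), (7, 3), (7, 4), (7, 5), (7, 6), (7, 7), (8, 0), (8, 1), (8, 2), (8, 3), (8, 4), (8, 5), (8, 6), (8, 7), (9, 0), (9, 1), (9, 2), (9, 3), (9, 4), (9, 5), (9, 6), (9, 7), (11, 0), (11, 1), (11, 2), (11, 3), (11, 4), (11, 5), (11, 6), (11, 7), (12, 0), (12, 1), (12, 2), (12, 3), (12, 4), (12, 5), (12, 6), (12, 7), (14, 0), (14, 1), (14, 2), (14, 3), (14, 4), (14, 5), (14, 6), (14, 7), (15, 0), (15, 1), (15, 2), (15, 3), (15, 4), (15, 5), (15, 6), (15, 7)]

Answer: OOOOOOOO
OOOOOOOO
........
OOOOOOOO
OOOOOOOO
........
OOOOOOOO
OOOOOOOO
OOOOOOOO
OOOOOOOO
........
OOOOOOOO
OOOOOOOO
........
OOOOOOOO
OOOOOOOO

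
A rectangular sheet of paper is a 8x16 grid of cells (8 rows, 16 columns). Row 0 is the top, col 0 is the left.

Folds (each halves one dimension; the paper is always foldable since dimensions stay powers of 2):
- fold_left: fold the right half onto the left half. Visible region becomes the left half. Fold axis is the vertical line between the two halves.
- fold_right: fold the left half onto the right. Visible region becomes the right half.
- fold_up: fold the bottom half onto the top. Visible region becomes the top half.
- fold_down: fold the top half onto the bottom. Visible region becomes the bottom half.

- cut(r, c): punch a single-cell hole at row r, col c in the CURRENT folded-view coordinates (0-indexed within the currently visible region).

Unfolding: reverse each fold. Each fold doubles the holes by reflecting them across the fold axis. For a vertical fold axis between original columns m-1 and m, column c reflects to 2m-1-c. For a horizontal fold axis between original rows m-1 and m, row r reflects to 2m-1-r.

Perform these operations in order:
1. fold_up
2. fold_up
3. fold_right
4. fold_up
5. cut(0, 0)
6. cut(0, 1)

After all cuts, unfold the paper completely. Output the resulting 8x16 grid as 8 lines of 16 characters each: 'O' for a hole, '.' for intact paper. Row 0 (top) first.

Op 1 fold_up: fold axis h@4; visible region now rows[0,4) x cols[0,16) = 4x16
Op 2 fold_up: fold axis h@2; visible region now rows[0,2) x cols[0,16) = 2x16
Op 3 fold_right: fold axis v@8; visible region now rows[0,2) x cols[8,16) = 2x8
Op 4 fold_up: fold axis h@1; visible region now rows[0,1) x cols[8,16) = 1x8
Op 5 cut(0, 0): punch at orig (0,8); cuts so far [(0, 8)]; region rows[0,1) x cols[8,16) = 1x8
Op 6 cut(0, 1): punch at orig (0,9); cuts so far [(0, 8), (0, 9)]; region rows[0,1) x cols[8,16) = 1x8
Unfold 1 (reflect across h@1): 4 holes -> [(0, 8), (0, 9), (1, 8), (1, 9)]
Unfold 2 (reflect across v@8): 8 holes -> [(0, 6), (0, 7), (0, 8), (0, 9), (1, 6), (1, 7), (1, 8), (1, 9)]
Unfold 3 (reflect across h@2): 16 holes -> [(0, 6), (0, 7), (0, 8), (0, 9), (1, 6), (1, 7), (1, 8), (1, 9), (2, 6), (2, 7), (2, 8), (2, 9), (3, 6), (3, 7), (3, 8), (3, 9)]
Unfold 4 (reflect across h@4): 32 holes -> [(0, 6), (0, 7), (0, 8), (0, 9), (1, 6), (1, 7), (1, 8), (1, 9), (2, 6), (2, 7), (2, 8), (2, 9), (3, 6), (3, 7), (3, 8), (3, 9), (4, 6), (4, 7), (4, 8), (4, 9), (5, 6), (5, 7), (5, 8), (5, 9), (6, 6), (6, 7), (6, 8), (6, 9), (7, 6), (7, 7), (7, 8), (7, 9)]

Answer: ......OOOO......
......OOOO......
......OOOO......
......OOOO......
......OOOO......
......OOOO......
......OOOO......
......OOOO......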